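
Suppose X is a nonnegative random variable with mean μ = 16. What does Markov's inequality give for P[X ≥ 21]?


μ = E[X] = 16, a = 21.
Markov: P[X ≥ 21] ≤ μ/a = (16)/21 = 16/21.
Numerically: ≈ 0.7619.
(Since a = 21 > μ = 16.0000, the bound 16/21 is < 1 and informative.)

P[X ≥ 21] ≤ 16/21 ≈ 0.7619.


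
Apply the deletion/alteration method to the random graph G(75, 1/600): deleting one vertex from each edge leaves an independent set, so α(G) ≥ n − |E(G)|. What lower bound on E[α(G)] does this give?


E[|E(G)|] = C(75, 2)·p = 2775 · (1/600) = 37/8.
E[α(G)] ≥ n − E[|E(G)|] = 75 − 37/8 = 563/8.
Numerically: ≈ 70.375.
(This is only a lower bound; the true E[α(G)] may be larger.)

E[α(G)] ≥ 563/8 ≈ 70.375.


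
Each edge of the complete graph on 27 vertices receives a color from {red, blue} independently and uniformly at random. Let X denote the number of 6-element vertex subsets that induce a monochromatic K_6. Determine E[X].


Let X = Σ_S X_S over the C(27, 6) = 296010 subsets S of size 6, where X_S = 1 if the K_6 on S is monochromatic.
For a fixed S, the K_6 on S has C(6, 2) = 15 edges. P[all 15 edges red] = (1/2)^15, and likewise for blue, so P[monochromatic] = 2·(1/2)^15 = 2^{1 − 15} = 1/16384.
By linearity of expectation: E[X] = C(27, 6) · 2^{1 − 15} = 296010 · 1/16384 = 148005/8192.
Numerically: E[X] ≈ 18.06702.

E[X] = C(27,6)·2^(1−C(6,2)) = 148005/8192 ≈ 18.06702.


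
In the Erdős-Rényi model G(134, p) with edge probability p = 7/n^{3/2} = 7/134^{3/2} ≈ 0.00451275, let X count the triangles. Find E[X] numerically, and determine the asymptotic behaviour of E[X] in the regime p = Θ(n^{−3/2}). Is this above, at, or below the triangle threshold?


Number of potential triangles: C(134, 3) = 392084.
Each occurs with probability p³ ≈ (0.00451275)³ ≈ 9.19014847e-08.
By linearity: E[X] = C(134, 3)·p³ ≈ 392084 · 9.19014847e-08 ≈ 0.036033.
Since α = 3/2 > 1, p = c/n^{3/2} = o(1/n) is below the triangle threshold p ~ 1/n. Asymptotically E[X] ~ (c³/6)·n^{3(1−α)} = (7³/6)·n^{-1.5} → 0, so by Markov's inequality G has no triangles w.h.p.

E[X] ≈ 0.036033; in regime p = Θ(1/n^{3/2}) E[X] tends to 0 (below the triangle threshold p ~ 1/n).


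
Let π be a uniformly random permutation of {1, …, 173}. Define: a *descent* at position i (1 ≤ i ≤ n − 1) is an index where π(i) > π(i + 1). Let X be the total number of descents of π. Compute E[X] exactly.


Write X = Σ X_I over i = 1, …, 172, with X_I the indicator of one descent.
There are 172 indicators.
For each fixed i, the pair (π(i), π(i+1)) is a uniformly random ordered pair of distinct values from {1, …, 173}; by symmetry P[π(i) > π(i+1)] = 1/2.
By linearity: E[X] = 172 · (1/2) = (173 − 1) · (1/2) = 86 ≈ 86.000.

E[X] = 86 = 86.000.


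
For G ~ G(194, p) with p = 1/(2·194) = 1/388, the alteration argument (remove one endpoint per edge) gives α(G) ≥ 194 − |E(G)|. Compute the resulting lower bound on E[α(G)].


E[|E(G)|] = C(194, 2)·p = 18721 · (1/388) = 193/4.
E[α(G)] ≥ n − E[|E(G)|] = 194 − 193/4 = 583/4.
Numerically: ≈ 145.7500.
(This is only a lower bound; the true E[α(G)] may be larger.)

E[α(G)] ≥ 583/4 ≈ 145.7500.


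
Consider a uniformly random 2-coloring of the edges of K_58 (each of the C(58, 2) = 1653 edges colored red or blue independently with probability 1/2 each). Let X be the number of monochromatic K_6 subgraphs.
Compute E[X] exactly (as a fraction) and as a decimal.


Let X = Σ_S X_S over the C(58, 6) = 40475358 subsets S of size 6, where X_S = 1 if the K_6 on S is monochromatic.
For a fixed S, the K_6 on S has C(6, 2) = 15 edges. P[all 15 edges red] = (1/2)^15, and likewise for blue, so P[monochromatic] = 2·(1/2)^15 = 2^{1 − 15} = 1/16384.
By linearity: E[X] = C(58, 6) · 2^{1 − 15} = 40475358 · 1/16384 = 20237679/8192.
Numerically: E[X] ≈ 2470.41980.

E[X] = C(58,6)·2^(1−C(6,2)) = 20237679/8192 ≈ 2470.41980.


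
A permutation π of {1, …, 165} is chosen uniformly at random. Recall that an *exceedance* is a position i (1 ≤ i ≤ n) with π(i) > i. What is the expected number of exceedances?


Write X = Σ_{i=1}^{165} X_i, where X_i = 1_{π(i) > i}.
For each fixed i, π(i) is uniform over {1, …, 165} (marginal of a uniform permutation), so P[π(i) > i] = (n − i)/n. Summing: Σ_{i=1}^{165} (n − i)/n = (0 + 1 + … + 164)/165 = 165(165 − 1)/(2·165) = (165 − 1)/2.
Hence E[X] = Σ_{i=1}^{165} (165 − i)/165 = 82 ≈ 82.00000.

E[X] = 82 = 82.00000.


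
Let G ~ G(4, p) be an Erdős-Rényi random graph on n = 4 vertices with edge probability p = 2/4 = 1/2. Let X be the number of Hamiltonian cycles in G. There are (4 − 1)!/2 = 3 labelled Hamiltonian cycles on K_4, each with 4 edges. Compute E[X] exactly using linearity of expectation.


K_4 has (4 − 1)!/2 = 3 labelled Hamiltonian cycles.
For each such Hamiltonian cycle H, let X_H = 1 if all 4 edges of H are present in G. Then P[X_H = 1] = p^{4} = (1/2)^{4} = 1/16.
By linearity: E[X] = Σ_H E[X_H] = 3 · p^{4} = 3 · 1/16 = 3/16.
Numerically: E[X] ≈ 0.1875.

E[X] = 3 · (1/2)^{4} = 3/16 ≈ 0.1875.


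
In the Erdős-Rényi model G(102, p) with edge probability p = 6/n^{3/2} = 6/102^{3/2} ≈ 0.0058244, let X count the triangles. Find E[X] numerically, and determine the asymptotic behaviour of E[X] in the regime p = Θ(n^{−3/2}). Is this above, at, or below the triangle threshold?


Number of potential triangles: C(102, 3) = 171700.
Each occurs with probability p³ ≈ (0.0058244)³ ≈ 1.9758455e-07.
By linearity: E[X] = C(102, 3)·p³ ≈ 171700 · 1.9758455e-07 ≈ 0.03393.
Since α = 3/2 > 1, p = c/n^{3/2} = o(1/n) is below the triangle threshold p ~ 1/n. Asymptotically E[X] ~ (c³/6)·n^{3(1−α)} = (6³/6)·n^{-1.5} → 0, so by Markov's inequality G has no triangles w.h.p.

E[X] ≈ 0.03393; in regime p = Θ(1/n^{3/2}) E[X] tends to 0 (below the triangle threshold p ~ 1/n).


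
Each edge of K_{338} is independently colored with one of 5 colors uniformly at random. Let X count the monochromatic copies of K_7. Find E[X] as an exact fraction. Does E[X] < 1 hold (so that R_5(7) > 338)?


E[X] = C(338, 7) · 5^{1 − 21} = 93935323022736 · 5^{−20} = 93935323022736/95367431640625.
As a reduced fraction: E[X] = 93935323022736/95367431640625 ≈ 0.9850.
Is E[X] < 1? YES.
Since E[X] < 1, there exists a 5-coloring of K_{338} with no monochromatic K_7; hence R_5(7) > 338.

E[X] = 93935323022736/95367431640625 ≈ 0.9850; E[X] < 1, so R_5(7) > 338.


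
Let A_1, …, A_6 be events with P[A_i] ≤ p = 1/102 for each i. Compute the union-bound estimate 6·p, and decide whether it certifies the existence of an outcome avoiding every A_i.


Union bound: P[∪_{i=1}^{6} A_i] ≤ Σ_i P[A_i] ≤ 6·p = 6·(1/102) = 1/17.
Numerically: 1/17 ≈ 0.0588235.
Is 1/17 < 1? YES.
Since P[∪ A_i] ≤ 1/17 < 1, the complement has P[∩ A_i^c] ≥ 1 − 1/17 = 16/17 > 0, so some outcome avoids every A_i.

6·p = 1/17 ≈ 0.0588235; existence CERTIFIED by the union bound.


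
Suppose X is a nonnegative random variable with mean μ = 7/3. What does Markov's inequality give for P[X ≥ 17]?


μ = E[X] = 7/3, a = 17.
Markov: P[X ≥ 17] ≤ μ/a = (7/3)/17 = 7/51.
Numerically: ≈ 0.1373.
(Since a = 17 > μ = 2.3333, the bound 7/51 is < 1 and informative.)

P[X ≥ 17] ≤ 7/51 ≈ 0.1373.


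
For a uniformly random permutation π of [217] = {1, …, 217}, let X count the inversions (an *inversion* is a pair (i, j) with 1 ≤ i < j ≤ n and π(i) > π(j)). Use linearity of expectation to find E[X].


Write X = Σ X_I over the C(217, 2) = 23436 pairs i < j, with X_I the indicator of one inversion.
There are 23436 indicators.
For each fixed pair i < j, the values π(i) and π(j) are two distinct elements of {1, …, 217} in uniformly random order; by symmetry P[π(i) > π(j)] = 1/2.
By linearity: E[X] = 23436 · (1/2) = C(217, 2) · (1/2) = 23436/2 = 11718 ≈ 11718.00000.

E[X] = 11718 = 11718.00000.


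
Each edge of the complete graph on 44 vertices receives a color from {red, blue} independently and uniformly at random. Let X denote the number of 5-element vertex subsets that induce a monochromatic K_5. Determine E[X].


Let X = Σ_S X_S over the C(44, 5) = 1086008 subsets S of size 5, where X_S = 1 if the K_5 on S is monochromatic.
For a fixed S, the K_5 on S has C(5, 2) = 10 edges. P[all 10 edges red] = (1/2)^10, and likewise for blue, so P[monochromatic] = 2·(1/2)^10 = 2^{1 − 10} = 1/512.
By linearity: E[X] = C(44, 5) · 2^{1 − 10} = 1086008 · 1/512 = 135751/64.
Numerically: E[X] ≈ 2121.1094.

E[X] = C(44,5)·2^(1−C(5,2)) = 135751/64 ≈ 2121.1094.


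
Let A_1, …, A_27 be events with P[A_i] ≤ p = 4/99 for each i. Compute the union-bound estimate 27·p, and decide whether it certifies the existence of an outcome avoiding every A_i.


Union bound: P[∪_{i=1}^{27} A_i] ≤ Σ_i P[A_i] ≤ 27·p = 27·(4/99) = 12/11.
Numerically: 12/11 ≈ 1.090909.
Is 12/11 < 1? NO.
Since the bound 12/11 is ≥ 1, the union bound is uninformative here; it does NOT by itself certify existence.

27·p = 12/11 ≈ 1.090909; existence NOT certified by the union bound.


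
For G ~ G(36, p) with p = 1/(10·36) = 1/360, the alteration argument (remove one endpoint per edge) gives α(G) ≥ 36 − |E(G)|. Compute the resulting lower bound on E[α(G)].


E[|E(G)|] = C(36, 2)·p = 630 · (1/360) = 7/4.
E[α(G)] ≥ n − E[|E(G)|] = 36 − 7/4 = 137/4.
Numerically: ≈ 34.2500.
(This is only a lower bound; the true E[α(G)] may be larger.)

E[α(G)] ≥ 137/4 ≈ 34.2500.


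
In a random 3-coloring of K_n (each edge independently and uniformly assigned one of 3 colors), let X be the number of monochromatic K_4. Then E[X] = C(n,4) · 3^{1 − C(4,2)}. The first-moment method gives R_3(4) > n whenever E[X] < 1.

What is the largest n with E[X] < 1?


We need C(n, 4) · 3^{1 − 6} < 1, i.e. C(n, 4) < 3^{6 − 1} = 243.
Check values of n near the boundary:
  n = 4: C(4, 4) = 1; 1 < 243? YES
  n = 5: C(5, 4) = 5; 5 < 243? YES
  n = 6: C(6, 4) = 15; 15 < 243? YES
  n = 7: C(7, 4) = 35; 35 < 243? YES
  n = 8: C(8, 4) = 70; 70 < 243? YES
  n = 9: C(9, 4) = 126; 126 < 243? YES
  n = 10: C(10, 4) = 210; 210 < 243? YES
  n = 11: C(11, 4) = 330; 330 < 243? NO
The largest n with C(n, 4) < 243 is n = 10 (where E[X] = 70/81 ≈ 0.864). Hence R_3(4) > 10, i.e. R_3(4) ≥ 11.

Largest n = 10; hence R_3(4) > 10.


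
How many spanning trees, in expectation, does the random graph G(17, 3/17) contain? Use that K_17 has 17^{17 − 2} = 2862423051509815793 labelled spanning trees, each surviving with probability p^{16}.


K_17 has 17^{17 − 2} = 2862423051509815793 labelled spanning trees.
For each such spanning tree H, let X_H = 1 if all 16 edges of H are present in G. Then P[X_H = 1] = p^{16} = (3/17)^{16} = 43046721/48661191875666868481.
By linearity: E[X] = Σ_H E[X_H] = 2862423051509815793 · p^{16} = 2862423051509815793 · 43046721/48661191875666868481 = 43046721/17.
Numerically: E[X] ≈ 2.53216e+06.

E[X] = 2862423051509815793 · (3/17)^{16} = 43046721/17 ≈ 2.53216e+06.


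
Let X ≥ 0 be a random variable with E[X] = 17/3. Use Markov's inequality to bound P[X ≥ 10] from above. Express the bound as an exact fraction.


μ = E[X] = 17/3, a = 10.
Markov: P[X ≥ 10] ≤ μ/a = (17/3)/10 = 17/30.
Numerically: ≈ 0.5667.
(Since a = 10 > μ = 5.6667, the bound 17/30 is < 1 and informative.)

P[X ≥ 10] ≤ 17/30 ≈ 0.5667.


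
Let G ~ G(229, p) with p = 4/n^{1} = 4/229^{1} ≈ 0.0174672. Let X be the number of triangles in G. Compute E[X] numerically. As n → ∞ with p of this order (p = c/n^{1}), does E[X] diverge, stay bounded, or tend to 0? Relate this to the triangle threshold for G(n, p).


Number of potential triangles: C(229, 3) = 1975354.
Each occurs with probability p³ ≈ (0.0174672)³ ≈ 5.32934121e-06.
By linearity: E[X] = C(229, 3)·p³ ≈ 1975354 · 5.32934121e-06 ≈ 10.527335.
Here α = 1, so p = 4/n is exactly at the triangle threshold p ~ 1/n. Asymptotically E[X] → c³/6 = 4³/6 = 32/3 ≈ 10.666667, a bounded constant. In this regime the triangle count is asymptotically Poisson(c³/6).

E[X] ≈ 10.527335; in regime p = Θ(1/n^{1}) E[X] stays bounded (at the triangle threshold p ~ 1/n).


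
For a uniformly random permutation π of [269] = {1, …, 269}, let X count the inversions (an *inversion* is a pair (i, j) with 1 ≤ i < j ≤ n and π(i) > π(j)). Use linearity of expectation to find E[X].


Write X = Σ X_I over the C(269, 2) = 36046 pairs i < j, with X_I the indicator of one inversion.
There are 36046 indicators.
For each fixed pair i < j, the values π(i) and π(j) are two distinct elements of {1, …, 269} in uniformly random order; by symmetry P[π(i) > π(j)] = 1/2.
By linearity: E[X] = 36046 · (1/2) = C(269, 2) · (1/2) = 36046/2 = 18023 ≈ 18023.000.

E[X] = 18023 = 18023.000.


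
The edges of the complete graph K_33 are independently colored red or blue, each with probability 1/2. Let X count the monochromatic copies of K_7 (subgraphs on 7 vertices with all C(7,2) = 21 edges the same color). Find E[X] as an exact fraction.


Let X = Σ_S X_S over the C(33, 7) = 4272048 subsets S of size 7, where X_S = 1 if the K_7 on S is monochromatic.
For a fixed S, the K_7 on S has C(7, 2) = 21 edges. P[all 21 edges red] = (1/2)^21, and likewise for blue, so P[monochromatic] = 2·(1/2)^21 = 2^{1 − 21} = 1/1048576.
Summing: E[X] = C(33, 7) · 2^{1 − 21} = 4272048 · 1/1048576 = 267003/65536.
Numerically: E[X] ≈ 4.074.

E[X] = C(33,7)·2^(1−C(7,2)) = 267003/65536 ≈ 4.074.


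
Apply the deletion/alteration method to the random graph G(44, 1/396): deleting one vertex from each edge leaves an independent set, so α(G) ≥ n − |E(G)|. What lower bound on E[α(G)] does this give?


E[|E(G)|] = C(44, 2)·p = 946 · (1/396) = 43/18.
E[α(G)] ≥ n − E[|E(G)|] = 44 − 43/18 = 749/18.
Numerically: ≈ 41.611.
(This is only a lower bound; the true E[α(G)] may be larger.)

E[α(G)] ≥ 749/18 ≈ 41.611.


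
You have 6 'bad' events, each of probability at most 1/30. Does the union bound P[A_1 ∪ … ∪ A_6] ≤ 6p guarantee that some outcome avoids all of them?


Union bound: P[∪_{i=1}^{6} A_i] ≤ Σ_i P[A_i] ≤ 6·p = 6·(1/30) = 1/5.
Numerically: 1/5 ≈ 0.20000.
Is 1/5 < 1? YES.
Since P[∪ A_i] ≤ 1/5 < 1, the complement has P[∩ A_i^c] ≥ 1 − 1/5 = 4/5 > 0, so some outcome avoids every A_i.

6·p = 1/5 ≈ 0.20000; existence CERTIFIED by the union bound.


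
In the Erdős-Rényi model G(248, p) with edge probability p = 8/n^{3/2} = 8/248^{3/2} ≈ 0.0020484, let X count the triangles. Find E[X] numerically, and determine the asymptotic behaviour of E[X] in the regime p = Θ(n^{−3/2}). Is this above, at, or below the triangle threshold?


Number of potential triangles: C(248, 3) = 2511496.
Each occurs with probability p³ ≈ (0.0020484)³ ≈ 8.5948321e-09.
By linearity: E[X] = C(248, 3)·p³ ≈ 2511496 · 8.5948321e-09 ≈ 0.02159.
Since α = 3/2 > 1, p = c/n^{3/2} = o(1/n) is below the triangle threshold p ~ 1/n. Asymptotically E[X] ~ (c³/6)·n^{3(1−α)} = (8³/6)·n^{-1.5} → 0, so by Markov's inequality G has no triangles w.h.p.

E[X] ≈ 0.02159; in regime p = Θ(1/n^{3/2}) E[X] tends to 0 (below the triangle threshold p ~ 1/n).


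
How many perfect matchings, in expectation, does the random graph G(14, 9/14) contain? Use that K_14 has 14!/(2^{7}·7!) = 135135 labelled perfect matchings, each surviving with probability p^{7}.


K_14 has 14!/(2^{7}·7!) = 135135 labelled perfect matchings.
For each such perfect matching H, let X_H = 1 if all 7 edges of H are present in G. Then P[X_H = 1] = p^{7} = (9/14)^{7} = 4782969/105413504.
By linearity of expectation: E[X] = Σ_H E[X_H] = 135135 · p^{7} = 135135 · 4782969/105413504 = 92335216545/15059072.
Numerically: E[X] ≈ 6131.53.

E[X] = 135135 · (9/14)^{7} = 92335216545/15059072 ≈ 6131.53.


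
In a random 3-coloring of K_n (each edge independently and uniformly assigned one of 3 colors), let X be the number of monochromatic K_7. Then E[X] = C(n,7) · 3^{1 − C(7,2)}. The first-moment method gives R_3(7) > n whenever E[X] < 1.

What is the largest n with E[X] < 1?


We need C(n, 7) · 3^{1 − 21} < 1, i.e. C(n, 7) < 3^{21 − 1} = 3486784401.
Check values of n near the boundary:
  n = 79: C(79, 7) = 2898753715; 2898753715 < 3486784401? YES
  n = 80: C(80, 7) = 3176716400; 3176716400 < 3486784401? YES
  n = 81: C(81, 7) = 3477216600; 3477216600 < 3486784401? YES
  n = 82: C(82, 7) = 3801756816; 3801756816 < 3486784401? NO
The largest n with C(n, 7) < 3486784401 is n = 81 (where E[X] = 42928600/43046721 ≈ 0.99726). Hence R_3(7) > 81, i.e. R_3(7) ≥ 82.

Largest n = 81; hence R_3(7) > 81.


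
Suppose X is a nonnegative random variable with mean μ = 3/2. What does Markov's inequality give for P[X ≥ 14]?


μ = E[X] = 3/2, a = 14.
Markov: P[X ≥ 14] ≤ μ/a = (3/2)/14 = 3/28.
Numerically: ≈ 0.107143.
(Since a = 14 > μ = 1.500000, the bound 3/28 is < 1 and informative.)

P[X ≥ 14] ≤ 3/28 ≈ 0.107143.


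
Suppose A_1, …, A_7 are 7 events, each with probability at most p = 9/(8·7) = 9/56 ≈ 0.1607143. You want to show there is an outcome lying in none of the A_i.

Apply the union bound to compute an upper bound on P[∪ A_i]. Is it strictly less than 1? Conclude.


Union bound: P[∪_{i=1}^{7} A_i] ≤ Σ_i P[A_i] ≤ 7·p = 7·(9/56) = 9/8.
Numerically: 9/8 ≈ 1.1250000.
Is 9/8 < 1? NO.
Since the bound 9/8 is ≥ 1, the union bound is uninformative here; it does NOT by itself certify existence.

7·p = 9/8 ≈ 1.1250000; existence NOT certified by the union bound.


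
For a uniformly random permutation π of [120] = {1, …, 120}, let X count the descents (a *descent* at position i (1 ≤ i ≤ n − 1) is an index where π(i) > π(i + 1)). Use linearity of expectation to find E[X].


Write X = Σ X_I over i = 1, …, 119, with X_I the indicator of one descent.
There are 119 indicators.
For each fixed i, the pair (π(i), π(i+1)) is a uniformly random ordered pair of distinct values from {1, …, 120}; by symmetry P[π(i) > π(i+1)] = 1/2.
By linearity: E[X] = 119 · (1/2) = (120 − 1) · (1/2) = 119/2 ≈ 59.500.

E[X] = 119/2 = 59.500.


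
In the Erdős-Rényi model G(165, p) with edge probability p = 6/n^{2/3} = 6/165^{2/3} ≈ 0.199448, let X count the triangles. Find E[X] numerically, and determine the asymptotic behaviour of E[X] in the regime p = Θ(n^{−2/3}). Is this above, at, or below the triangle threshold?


Number of potential triangles: C(165, 3) = 735130.
Each occurs with probability p³ ≈ (0.199448)³ ≈ 7.93388430e-03.
By linearity: E[X] = C(165, 3)·p³ ≈ 735130 · 7.93388430e-03 ≈ 5832.436364.
Since α = 2/3 < 1, p = c/n^{2/3} ≫ 1/n is above the triangle threshold p ~ 1/n. Asymptotically E[X] ~ (c³/6)·n^{3(1−α)} = (6³/6)·n^{1} → ∞; triangles are abundant w.h.p.

E[X] ≈ 5832.436364; in regime p = Θ(1/n^{2/3}) E[X] diverges (above the triangle threshold p ~ 1/n).


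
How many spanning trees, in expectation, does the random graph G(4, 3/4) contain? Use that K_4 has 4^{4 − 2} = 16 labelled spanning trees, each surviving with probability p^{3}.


K_4 has 4^{4 − 2} = 16 labelled spanning trees.
For each such spanning tree H, let X_H = 1 if all 3 edges of H are present in G. Then P[X_H = 1] = p^{3} = (3/4)^{3} = 27/64.
Summing the indicators: E[X] = Σ_H E[X_H] = 16 · p^{3} = 16 · 27/64 = 27/4.
Numerically: E[X] ≈ 6.75.

E[X] = 16 · (3/4)^{3} = 27/4 ≈ 6.75.


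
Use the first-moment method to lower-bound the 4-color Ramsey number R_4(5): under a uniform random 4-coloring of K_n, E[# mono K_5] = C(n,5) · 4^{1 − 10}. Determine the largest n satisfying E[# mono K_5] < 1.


We need C(n, 5) · 4^{1 − 10} < 1, i.e. C(n, 5) < 4^{10 − 1} = 262144.
Check values of n near the boundary:
  n = 29: C(29, 5) = 118755; 118755 < 262144? YES
  n = 30: C(30, 5) = 142506; 142506 < 262144? YES
  n = 31: C(31, 5) = 169911; 169911 < 262144? YES
  n = 32: C(32, 5) = 201376; 201376 < 262144? YES
  n = 33: C(33, 5) = 237336; 237336 < 262144? YES
  n = 34: C(34, 5) = 278256; 278256 < 262144? NO
  n = 35: C(35, 5) = 324632; 324632 < 262144? NO
  n = 36: C(36, 5) = 376992; 376992 < 262144? NO
The largest n with C(n, 5) < 262144 is n = 33 (where E[X] = 29667/32768 ≈ 0.9053650). Hence R_4(5) > 33, i.e. R_4(5) ≥ 34.

Largest n = 33; hence R_4(5) > 33.


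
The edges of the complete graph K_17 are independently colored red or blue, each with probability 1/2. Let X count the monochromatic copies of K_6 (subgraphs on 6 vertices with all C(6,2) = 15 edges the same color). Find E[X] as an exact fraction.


Let X = Σ_S X_S over the C(17, 6) = 12376 subsets S of size 6, where X_S = 1 if the K_6 on S is monochromatic.
For a fixed S, the K_6 on S has C(6, 2) = 15 edges. P[all 15 edges red] = (1/2)^15, and likewise for blue, so P[monochromatic] = 2·(1/2)^15 = 2^{1 − 15} = 1/16384.
By linearity of expectation: E[X] = C(17, 6) · 2^{1 − 15} = 12376 · 1/16384 = 1547/2048.
Numerically: E[X] ≈ 0.7554.

E[X] = C(17,6)·2^(1−C(6,2)) = 1547/2048 ≈ 0.7554.


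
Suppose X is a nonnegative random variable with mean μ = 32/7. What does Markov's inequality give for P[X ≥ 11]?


μ = E[X] = 32/7, a = 11.
Markov: P[X ≥ 11] ≤ μ/a = (32/7)/11 = 32/77.
Numerically: ≈ 0.416.
(Since a = 11 > μ = 4.571, the bound 32/77 is < 1 and informative.)

P[X ≥ 11] ≤ 32/77 ≈ 0.416.


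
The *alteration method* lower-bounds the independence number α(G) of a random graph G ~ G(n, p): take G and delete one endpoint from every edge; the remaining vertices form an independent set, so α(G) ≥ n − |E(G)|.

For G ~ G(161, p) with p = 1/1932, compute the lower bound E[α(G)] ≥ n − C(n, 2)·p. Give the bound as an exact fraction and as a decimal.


E[|E(G)|] = C(161, 2)·p = 12880 · (1/1932) = 20/3.
E[α(G)] ≥ n − E[|E(G)|] = 161 − 20/3 = 463/3.
Numerically: ≈ 154.333333.
(This is only a lower bound; the true E[α(G)] may be larger.)

E[α(G)] ≥ 463/3 ≈ 154.333333.


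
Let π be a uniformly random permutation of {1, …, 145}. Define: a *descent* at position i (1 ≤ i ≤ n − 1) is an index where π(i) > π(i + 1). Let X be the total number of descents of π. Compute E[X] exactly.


Write X = Σ X_I over i = 1, …, 144, with X_I the indicator of one descent.
There are 144 indicators.
For each fixed i, the pair (π(i), π(i+1)) is a uniformly random ordered pair of distinct values from {1, …, 145}; by symmetry P[π(i) > π(i+1)] = 1/2.
By linearity: E[X] = 144 · (1/2) = (145 − 1) · (1/2) = 72 ≈ 72.0000.

E[X] = 72 = 72.0000.


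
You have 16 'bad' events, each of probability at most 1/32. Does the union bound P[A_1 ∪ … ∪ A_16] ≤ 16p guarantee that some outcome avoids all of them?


Union bound: P[∪_{i=1}^{16} A_i] ≤ Σ_i P[A_i] ≤ 16·p = 16·(1/32) = 1/2.
Numerically: 1/2 ≈ 0.5000.
Is 1/2 < 1? YES.
Since P[∪ A_i] ≤ 1/2 < 1, the complement has P[∩ A_i^c] ≥ 1 − 1/2 = 1/2 > 0, so some outcome avoids every A_i.

16·p = 1/2 ≈ 0.5000; existence CERTIFIED by the union bound.


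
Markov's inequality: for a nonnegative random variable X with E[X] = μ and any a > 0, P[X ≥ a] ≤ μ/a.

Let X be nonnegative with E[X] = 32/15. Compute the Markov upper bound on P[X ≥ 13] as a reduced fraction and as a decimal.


μ = E[X] = 32/15, a = 13.
Markov: P[X ≥ 13] ≤ μ/a = (32/15)/13 = 32/195.
Numerically: ≈ 0.16410.
(Since a = 13 > μ = 2.13333, the bound 32/195 is < 1 and informative.)

P[X ≥ 13] ≤ 32/195 ≈ 0.16410.


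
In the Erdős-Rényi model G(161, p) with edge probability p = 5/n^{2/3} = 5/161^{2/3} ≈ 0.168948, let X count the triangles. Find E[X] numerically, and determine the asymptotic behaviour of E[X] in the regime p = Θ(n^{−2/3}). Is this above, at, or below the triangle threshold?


Number of potential triangles: C(161, 3) = 682640.
Each occurs with probability p³ ≈ (0.168948)³ ≈ 4.82234482e-03.
By linearity: E[X] = C(161, 3)·p³ ≈ 682640 · 4.82234482e-03 ≈ 3291.925466.
Since α = 2/3 < 1, p = c/n^{2/3} ≫ 1/n is above the triangle threshold p ~ 1/n. Asymptotically E[X] ~ (c³/6)·n^{3(1−α)} = (5³/6)·n^{1} → ∞; triangles are abundant w.h.p.

E[X] ≈ 3291.925466; in regime p = Θ(1/n^{2/3}) E[X] diverges (above the triangle threshold p ~ 1/n).


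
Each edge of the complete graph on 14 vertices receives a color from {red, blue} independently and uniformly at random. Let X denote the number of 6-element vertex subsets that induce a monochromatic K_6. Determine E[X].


Let X = Σ_S X_S over the C(14, 6) = 3003 subsets S of size 6, where X_S = 1 if the K_6 on S is monochromatic.
For a fixed S, the K_6 on S has C(6, 2) = 15 edges. P[all 15 edges red] = (1/2)^15, and likewise for blue, so P[monochromatic] = 2·(1/2)^15 = 2^{1 − 15} = 1/16384.
By linearity: E[X] = C(14, 6) · 2^{1 − 15} = 3003 · 1/16384 = 3003/16384.
Numerically: E[X] ≈ 0.1833.

E[X] = C(14,6)·2^(1−C(6,2)) = 3003/16384 ≈ 0.1833.


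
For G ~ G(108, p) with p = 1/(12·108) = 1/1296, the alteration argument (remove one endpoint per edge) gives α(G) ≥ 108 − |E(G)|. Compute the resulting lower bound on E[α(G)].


E[|E(G)|] = C(108, 2)·p = 5778 · (1/1296) = 107/24.
E[α(G)] ≥ n − E[|E(G)|] = 108 − 107/24 = 2485/24.
Numerically: ≈ 103.54167.
(This is only a lower bound; the true E[α(G)] may be larger.)

E[α(G)] ≥ 2485/24 ≈ 103.54167.


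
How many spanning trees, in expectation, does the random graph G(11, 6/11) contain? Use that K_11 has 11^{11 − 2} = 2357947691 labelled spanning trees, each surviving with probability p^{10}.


K_11 has 11^{11 − 2} = 2357947691 labelled spanning trees.
For each such spanning tree H, let X_H = 1 if all 10 edges of H are present in G. Then P[X_H = 1] = p^{10} = (6/11)^{10} = 60466176/25937424601.
Summing the indicators: E[X] = Σ_H E[X_H] = 2357947691 · p^{10} = 2357947691 · 60466176/25937424601 = 60466176/11.
Numerically: E[X] ≈ 5.4969e+06.

E[X] = 2357947691 · (6/11)^{10} = 60466176/11 ≈ 5.4969e+06.


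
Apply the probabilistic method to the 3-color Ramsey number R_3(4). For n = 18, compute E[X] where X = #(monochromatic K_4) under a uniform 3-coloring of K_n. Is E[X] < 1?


E[X] = C(18, 4) · 3^{1 − 6} = 3060 · 3^{−5} = 3060/243.
As a reduced fraction: E[X] = 340/27 ≈ 12.59259.
Is E[X] < 1? NO.
Since E[X] ≥ 1, the first-moment bound is inconclusive at n = 18; it does NOT by itself certify R_3(4) > 18.

E[X] = 340/27 ≈ 12.59259; E[X] ≥ 1; first-moment method inconclusive here.


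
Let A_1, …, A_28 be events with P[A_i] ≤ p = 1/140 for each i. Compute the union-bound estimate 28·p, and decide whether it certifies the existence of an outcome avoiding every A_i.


Union bound: P[∪_{i=1}^{28} A_i] ≤ Σ_i P[A_i] ≤ 28·p = 28·(1/140) = 1/5.
Numerically: 1/5 ≈ 0.200.
Is 1/5 < 1? YES.
Since P[∪ A_i] ≤ 1/5 < 1, the complement has P[∩ A_i^c] ≥ 1 − 1/5 = 4/5 > 0, so some outcome avoids every A_i.

28·p = 1/5 ≈ 0.200; existence CERTIFIED by the union bound.


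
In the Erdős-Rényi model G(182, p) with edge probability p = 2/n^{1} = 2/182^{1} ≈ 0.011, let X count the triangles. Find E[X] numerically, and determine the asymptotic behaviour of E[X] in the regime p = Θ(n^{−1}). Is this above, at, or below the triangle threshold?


Number of potential triangles: C(182, 3) = 988260.
Each occurs with probability p³ ≈ (0.011)³ ≈ 1.32701e-06.
By linearity: E[X] = C(182, 3)·p³ ≈ 988260 · 1.32701e-06 ≈ 1.311.
Here α = 1, so p = 2/n is exactly at the triangle threshold p ~ 1/n. Asymptotically E[X] → c³/6 = 2³/6 = 4/3 ≈ 1.333, a bounded constant. In this regime the triangle count is asymptotically Poisson(c³/6).

E[X] ≈ 1.311; in regime p = Θ(1/n^{1}) E[X] stays bounded (at the triangle threshold p ~ 1/n).


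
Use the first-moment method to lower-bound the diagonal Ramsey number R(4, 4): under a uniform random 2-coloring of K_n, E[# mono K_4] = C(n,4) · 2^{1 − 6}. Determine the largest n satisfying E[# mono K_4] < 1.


We need C(n, 4) · 2^{1 − 6} < 1, i.e. C(n, 4) < 2^{6 − 1} = 32.
Check values of n near the boundary:
  n = 5: C(5, 4) = 5; 5 < 32? YES
  n = 6: C(6, 4) = 15; 15 < 32? YES
  n = 7: C(7, 4) = 35; 35 < 32? NO
The largest n with C(n, 4) < 32 is n = 6 (where E[X] = 15/32 ≈ 0.469). Hence R(4, 4) > 6, i.e. R(4, 4) ≥ 7.

Largest n = 6; hence R(4, 4) > 6.


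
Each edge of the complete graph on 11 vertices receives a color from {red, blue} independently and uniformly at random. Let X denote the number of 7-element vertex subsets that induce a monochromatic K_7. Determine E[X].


Let X = Σ_S X_S over the C(11, 7) = 330 subsets S of size 7, where X_S = 1 if the K_7 on S is monochromatic.
For a fixed S, the K_7 on S has C(7, 2) = 21 edges. P[all 21 edges red] = (1/2)^21, and likewise for blue, so P[monochromatic] = 2·(1/2)^21 = 2^{1 − 21} = 1/1048576.
Summing: E[X] = C(11, 7) · 2^{1 − 21} = 330 · 1/1048576 = 165/524288.
Numerically: E[X] ≈ 0.000.

E[X] = C(11,7)·2^(1−C(7,2)) = 165/524288 ≈ 0.000.


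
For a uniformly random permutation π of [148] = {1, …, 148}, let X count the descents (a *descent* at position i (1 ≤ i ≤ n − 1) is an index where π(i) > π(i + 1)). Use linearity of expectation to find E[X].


Write X = Σ X_I over i = 1, …, 147, with X_I the indicator of one descent.
There are 147 indicators.
For each fixed i, the pair (π(i), π(i+1)) is a uniformly random ordered pair of distinct values from {1, …, 148}; by symmetry P[π(i) > π(i+1)] = 1/2.
By linearity: E[X] = 147 · (1/2) = (148 − 1) · (1/2) = 147/2 ≈ 73.5000.

E[X] = 147/2 = 73.5000.


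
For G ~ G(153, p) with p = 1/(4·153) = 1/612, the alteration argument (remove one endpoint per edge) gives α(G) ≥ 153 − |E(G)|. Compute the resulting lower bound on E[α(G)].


E[|E(G)|] = C(153, 2)·p = 11628 · (1/612) = 19.
E[α(G)] ≥ n − E[|E(G)|] = 153 − 19 = 134.
Numerically: ≈ 134.00000.
(This is only a lower bound; the true E[α(G)] may be larger.)

E[α(G)] ≥ 134 ≈ 134.00000.


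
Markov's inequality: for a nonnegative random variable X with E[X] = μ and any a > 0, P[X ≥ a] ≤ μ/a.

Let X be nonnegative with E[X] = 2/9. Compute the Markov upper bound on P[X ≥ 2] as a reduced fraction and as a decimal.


μ = E[X] = 2/9, a = 2.
Markov: P[X ≥ 2] ≤ μ/a = (2/9)/2 = 1/9.
Numerically: ≈ 0.1111.
(Since a = 2 > μ = 0.2222, the bound 1/9 is < 1 and informative.)

P[X ≥ 2] ≤ 1/9 ≈ 0.1111.


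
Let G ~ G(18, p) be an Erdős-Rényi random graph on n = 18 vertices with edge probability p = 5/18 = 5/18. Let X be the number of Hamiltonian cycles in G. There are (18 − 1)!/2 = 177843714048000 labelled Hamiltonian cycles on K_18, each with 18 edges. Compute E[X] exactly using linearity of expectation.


K_18 has (18 − 1)!/2 = 177843714048000 labelled Hamiltonian cycles.
For each such Hamiltonian cycle H, let X_H = 1 if all 18 edges of H are present in G. Then P[X_H = 1] = p^{18} = (5/18)^{18} = 3814697265625/39346408075296537575424.
By linearity: E[X] = Σ_H E[X_H] = 177843714048000 · p^{18} = 177843714048000 · 3814697265625/39346408075296537575424 = 56800365447998046875/3294258113514384.
Numerically: E[X] ≈ 1.72e+04.

E[X] = 177843714048000 · (5/18)^{18} = 56800365447998046875/3294258113514384 ≈ 1.72e+04.


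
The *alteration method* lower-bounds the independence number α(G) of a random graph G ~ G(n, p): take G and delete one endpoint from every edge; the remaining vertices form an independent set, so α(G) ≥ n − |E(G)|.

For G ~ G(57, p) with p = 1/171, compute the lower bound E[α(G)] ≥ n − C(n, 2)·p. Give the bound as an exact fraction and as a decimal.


E[|E(G)|] = C(57, 2)·p = 1596 · (1/171) = 28/3.
E[α(G)] ≥ n − E[|E(G)|] = 57 − 28/3 = 143/3.
Numerically: ≈ 47.667.
(This is only a lower bound; the true E[α(G)] may be larger.)

E[α(G)] ≥ 143/3 ≈ 47.667.


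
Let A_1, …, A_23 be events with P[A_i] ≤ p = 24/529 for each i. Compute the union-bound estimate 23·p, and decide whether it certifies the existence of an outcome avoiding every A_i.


Union bound: P[∪_{i=1}^{23} A_i] ≤ Σ_i P[A_i] ≤ 23·p = 23·(24/529) = 24/23.
Numerically: 24/23 ≈ 1.043478.
Is 24/23 < 1? NO.
Since the bound 24/23 is ≥ 1, the union bound is uninformative here; it does NOT by itself certify existence.

23·p = 24/23 ≈ 1.043478; existence NOT certified by the union bound.


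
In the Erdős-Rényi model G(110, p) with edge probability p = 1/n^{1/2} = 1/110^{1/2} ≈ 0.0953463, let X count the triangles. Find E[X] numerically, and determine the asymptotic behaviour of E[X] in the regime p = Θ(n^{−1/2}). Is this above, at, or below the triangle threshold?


Number of potential triangles: C(110, 3) = 215820.
Each occurs with probability p³ ≈ (0.0953463)³ ≈ 8.66784172e-04.
By linearity: E[X] = C(110, 3)·p³ ≈ 215820 · 8.66784172e-04 ≈ 187.069360.
Since α = 1/2 < 1, p = c/n^{1/2} ≫ 1/n is above the triangle threshold p ~ 1/n. Asymptotically E[X] ~ (c³/6)·n^{3(1−α)} = (1³/6)·n^{1.5} → ∞; triangles are abundant w.h.p.

E[X] ≈ 187.069360; in regime p = Θ(1/n^{1/2}) E[X] diverges (above the triangle threshold p ~ 1/n).


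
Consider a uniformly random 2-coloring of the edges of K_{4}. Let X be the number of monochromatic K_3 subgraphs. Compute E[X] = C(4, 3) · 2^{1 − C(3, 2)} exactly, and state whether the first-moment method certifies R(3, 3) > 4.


E[X] = C(4, 3) · 2^{1 − 3} = 4 · 2^{−2} = 4/4.
As a reduced fraction: E[X] = 1 ≈ 1.0000.
Is E[X] < 1? NO.
Since E[X] ≥ 1, the first-moment bound is inconclusive at n = 4; it does NOT by itself certify R(3, 3) > 4.

E[X] = 1 ≈ 1.0000; E[X] ≥ 1; first-moment method inconclusive here.


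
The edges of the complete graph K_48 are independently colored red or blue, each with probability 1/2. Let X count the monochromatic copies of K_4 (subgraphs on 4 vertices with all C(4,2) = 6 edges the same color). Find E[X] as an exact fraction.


Let X = Σ_S X_S over the C(48, 4) = 194580 subsets S of size 4, where X_S = 1 if the K_4 on S is monochromatic.
For a fixed S, the K_4 on S has C(4, 2) = 6 edges. P[all 6 edges red] = (1/2)^6, and likewise for blue, so P[monochromatic] = 2·(1/2)^6 = 2^{1 − 6} = 1/32.
By linearity of expectation: E[X] = C(48, 4) · 2^{1 − 6} = 194580 · 1/32 = 48645/8.
Numerically: E[X] ≈ 6080.625000.

E[X] = C(48,4)·2^(1−C(4,2)) = 48645/8 ≈ 6080.625000.


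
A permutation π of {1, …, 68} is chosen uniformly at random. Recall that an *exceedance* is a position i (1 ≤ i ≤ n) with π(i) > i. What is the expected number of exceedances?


Write X = Σ_{i=1}^{68} X_i, where X_i = 1_{π(i) > i}.
For each fixed i, π(i) is uniform over {1, …, 68} (marginal of a uniform permutation), so P[π(i) > i] = (n − i)/n. Summing: Σ_{i=1}^{68} (n − i)/n = (0 + 1 + … + 67)/68 = 68(68 − 1)/(2·68) = (68 − 1)/2.
Hence E[X] = Σ_{i=1}^{68} (68 − i)/68 = 67/2 ≈ 33.50000.

E[X] = 67/2 = 33.50000.


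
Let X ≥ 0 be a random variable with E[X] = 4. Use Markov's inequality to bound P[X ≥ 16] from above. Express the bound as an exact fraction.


μ = E[X] = 4, a = 16.
Markov: P[X ≥ 16] ≤ μ/a = (4)/16 = 1/4.
Numerically: ≈ 0.250.
(Since a = 16 > μ = 4.000, the bound 1/4 is < 1 and informative.)

P[X ≥ 16] ≤ 1/4 ≈ 0.250.


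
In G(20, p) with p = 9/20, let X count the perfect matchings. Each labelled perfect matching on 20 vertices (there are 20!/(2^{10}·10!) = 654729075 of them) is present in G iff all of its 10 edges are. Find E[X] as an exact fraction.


K_20 has 20!/(2^{10}·10!) = 654729075 labelled perfect matchings.
For each such perfect matching H, let X_H = 1 if all 10 edges of H are present in G. Then P[X_H = 1] = p^{10} = (9/20)^{10} = 3486784401/10240000000000.
By linearity: E[X] = Σ_H E[X_H] = 654729075 · p^{10} = 654729075 · 3486784401/10240000000000 = 91315965023646363/409600000000.
Numerically: E[X] ≈ 222939.

E[X] = 654729075 · (9/20)^{10} = 91315965023646363/409600000000 ≈ 222939.


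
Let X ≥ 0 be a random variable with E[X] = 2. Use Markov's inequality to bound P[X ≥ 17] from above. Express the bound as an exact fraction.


μ = E[X] = 2, a = 17.
Markov: P[X ≥ 17] ≤ μ/a = (2)/17 = 2/17.
Numerically: ≈ 0.118.
(Since a = 17 > μ = 2.000, the bound 2/17 is < 1 and informative.)

P[X ≥ 17] ≤ 2/17 ≈ 0.118.


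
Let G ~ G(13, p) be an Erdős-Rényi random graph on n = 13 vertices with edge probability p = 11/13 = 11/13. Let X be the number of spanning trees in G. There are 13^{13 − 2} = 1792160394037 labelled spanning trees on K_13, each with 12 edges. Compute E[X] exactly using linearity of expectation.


K_13 has 13^{13 − 2} = 1792160394037 labelled spanning trees.
For each such spanning tree H, let X_H = 1 if all 12 edges of H are present in G. Then P[X_H = 1] = p^{12} = (11/13)^{12} = 3138428376721/23298085122481.
By linearity: E[X] = Σ_H E[X_H] = 1792160394037 · p^{12} = 1792160394037 · 3138428376721/23298085122481 = 3138428376721/13.
Numerically: E[X] ≈ 2.41e+11.

E[X] = 1792160394037 · (11/13)^{12} = 3138428376721/13 ≈ 2.41e+11.


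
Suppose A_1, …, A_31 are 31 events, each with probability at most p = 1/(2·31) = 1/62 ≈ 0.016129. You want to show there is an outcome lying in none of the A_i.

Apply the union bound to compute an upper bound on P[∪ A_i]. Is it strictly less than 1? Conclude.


Union bound: P[∪_{i=1}^{31} A_i] ≤ Σ_i P[A_i] ≤ 31·p = 31·(1/62) = 1/2.
Numerically: 1/2 ≈ 0.500000.
Is 1/2 < 1? YES.
Since P[∪ A_i] ≤ 1/2 < 1, the complement has P[∩ A_i^c] ≥ 1 − 1/2 = 1/2 > 0, so some outcome avoids every A_i.

31·p = 1/2 ≈ 0.500000; existence CERTIFIED by the union bound.


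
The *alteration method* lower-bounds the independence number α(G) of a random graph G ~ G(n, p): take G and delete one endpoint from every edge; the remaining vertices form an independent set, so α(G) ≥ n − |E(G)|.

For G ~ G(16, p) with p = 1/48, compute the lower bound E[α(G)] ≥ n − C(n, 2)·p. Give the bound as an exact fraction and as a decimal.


E[|E(G)|] = C(16, 2)·p = 120 · (1/48) = 5/2.
E[α(G)] ≥ n − E[|E(G)|] = 16 − 5/2 = 27/2.
Numerically: ≈ 13.500000.
(This is only a lower bound; the true E[α(G)] may be larger.)

E[α(G)] ≥ 27/2 ≈ 13.500000.


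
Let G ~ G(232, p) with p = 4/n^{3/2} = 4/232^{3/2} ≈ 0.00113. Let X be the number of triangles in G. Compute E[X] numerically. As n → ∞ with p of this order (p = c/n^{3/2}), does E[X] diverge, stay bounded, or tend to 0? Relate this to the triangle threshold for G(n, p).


Number of potential triangles: C(232, 3) = 2054360.
Each occurs with probability p³ ≈ (0.00113)³ ≈ 1.45039e-09.
By linearity: E[X] = C(232, 3)·p³ ≈ 2054360 · 1.45039e-09 ≈ 0.003.
Since α = 3/2 > 1, p = c/n^{3/2} = o(1/n) is below the triangle threshold p ~ 1/n. Asymptotically E[X] ~ (c³/6)·n^{3(1−α)} = (4³/6)·n^{-1.5} → 0, so by Markov's inequality G has no triangles w.h.p.

E[X] ≈ 0.003; in regime p = Θ(1/n^{3/2}) E[X] tends to 0 (below the triangle threshold p ~ 1/n).


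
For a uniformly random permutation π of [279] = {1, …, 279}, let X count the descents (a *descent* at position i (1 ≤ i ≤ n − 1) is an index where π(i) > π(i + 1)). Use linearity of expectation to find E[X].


Write X = Σ X_I over i = 1, …, 278, with X_I the indicator of one descent.
There are 278 indicators.
For each fixed i, the pair (π(i), π(i+1)) is a uniformly random ordered pair of distinct values from {1, …, 279}; by symmetry P[π(i) > π(i+1)] = 1/2.
By linearity: E[X] = 278 · (1/2) = (279 − 1) · (1/2) = 139 ≈ 139.000000.

E[X] = 139 = 139.000000.


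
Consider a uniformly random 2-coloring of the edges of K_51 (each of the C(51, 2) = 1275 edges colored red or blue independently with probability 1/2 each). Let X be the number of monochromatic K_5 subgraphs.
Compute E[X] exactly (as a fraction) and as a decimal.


Let X = Σ_S X_S over the C(51, 5) = 2349060 subsets S of size 5, where X_S = 1 if the K_5 on S is monochromatic.
For a fixed S, the K_5 on S has C(5, 2) = 10 edges. P[all 10 edges red] = (1/2)^10, and likewise for blue, so P[monochromatic] = 2·(1/2)^10 = 2^{1 − 10} = 1/512.
Summing: E[X] = C(51, 5) · 2^{1 − 10} = 2349060 · 1/512 = 587265/128.
Numerically: E[X] ≈ 4588.008.

E[X] = C(51,5)·2^(1−C(5,2)) = 587265/128 ≈ 4588.008.
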